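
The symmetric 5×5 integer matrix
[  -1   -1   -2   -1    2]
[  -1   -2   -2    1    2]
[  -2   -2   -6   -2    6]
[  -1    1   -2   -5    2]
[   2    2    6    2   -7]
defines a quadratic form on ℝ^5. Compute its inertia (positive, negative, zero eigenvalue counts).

Answer: (0, 4, 1)

Derivation:
step 0: pivot -1 → sign −
step 1: pivot -1 → sign −
step 2: pivot -2 → sign −
step 3: pivot -1 → sign −
step 4: row/col 4 already zero → sign 0
signature = (0, 4, 1)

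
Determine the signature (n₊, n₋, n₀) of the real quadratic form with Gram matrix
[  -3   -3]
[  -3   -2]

Answer: (1, 1, 0)

Derivation:
step 0: pivot -3 → sign −
step 1: pivot 1 → sign +
signature = (1, 1, 0)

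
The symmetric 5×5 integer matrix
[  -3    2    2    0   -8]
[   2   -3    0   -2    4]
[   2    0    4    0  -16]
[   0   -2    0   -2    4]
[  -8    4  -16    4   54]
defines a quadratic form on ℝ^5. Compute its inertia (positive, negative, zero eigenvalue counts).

step 0: pivot -3 → sign −
step 1: pivot -5/3 → sign −
step 2: pivot 32/5 → sign +
step 3: pivot -2 → sign −
step 4: row/col 4 already zero → sign 0
signature = (1, 3, 1)

Answer: (1, 3, 1)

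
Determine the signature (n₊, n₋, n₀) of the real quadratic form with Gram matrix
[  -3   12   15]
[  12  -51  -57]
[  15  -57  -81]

Answer: (0, 3, 0)

Derivation:
step 0: pivot -3 → sign −
step 1: pivot -3 → sign −
step 2: pivot -3 → sign −
signature = (0, 3, 0)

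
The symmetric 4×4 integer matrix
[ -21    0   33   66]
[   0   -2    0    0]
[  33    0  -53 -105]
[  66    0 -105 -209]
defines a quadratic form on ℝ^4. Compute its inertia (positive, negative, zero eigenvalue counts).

step 0: pivot -21 → sign −
step 1: pivot -2 → sign −
step 2: pivot -8/7 → sign −
step 3: pivot -1/8 → sign −
signature = (0, 4, 0)

Answer: (0, 4, 0)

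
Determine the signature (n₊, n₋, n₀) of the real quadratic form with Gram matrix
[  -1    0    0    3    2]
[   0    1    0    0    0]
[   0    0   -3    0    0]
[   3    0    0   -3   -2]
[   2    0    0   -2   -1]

Answer: (3, 2, 0)

Derivation:
step 0: pivot -1 → sign −
step 1: pivot 1 → sign +
step 2: pivot -3 → sign −
step 3: pivot 6 → sign +
step 4: pivot 1/3 → sign +
signature = (3, 2, 0)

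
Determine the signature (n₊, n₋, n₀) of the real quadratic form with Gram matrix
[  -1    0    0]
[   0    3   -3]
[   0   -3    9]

step 0: pivot -1 → sign −
step 1: pivot 3 → sign +
step 2: pivot 6 → sign +
signature = (2, 1, 0)

Answer: (2, 1, 0)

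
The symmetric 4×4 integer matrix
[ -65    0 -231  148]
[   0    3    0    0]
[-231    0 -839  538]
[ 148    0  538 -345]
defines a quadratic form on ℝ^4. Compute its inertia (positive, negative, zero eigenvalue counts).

step 0: pivot -65 → sign −
step 1: pivot 3 → sign +
step 2: pivot -1174/65 → sign −
step 3: pivot -1/587 → sign −
signature = (1, 3, 0)

Answer: (1, 3, 0)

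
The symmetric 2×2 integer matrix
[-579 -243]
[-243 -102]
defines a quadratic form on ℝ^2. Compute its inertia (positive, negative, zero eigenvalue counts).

Answer: (0, 2, 0)

Derivation:
step 0: pivot -579 → sign −
step 1: pivot -3/193 → sign −
signature = (0, 2, 0)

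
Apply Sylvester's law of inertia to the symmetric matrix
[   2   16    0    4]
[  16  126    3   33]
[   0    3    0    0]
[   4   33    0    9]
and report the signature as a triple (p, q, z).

Answer: (3, 1, 0)

Derivation:
step 0: pivot 2 → sign +
step 1: pivot -2 → sign −
step 2: pivot 9/2 → sign +
step 3: pivot 1 → sign +
signature = (3, 1, 0)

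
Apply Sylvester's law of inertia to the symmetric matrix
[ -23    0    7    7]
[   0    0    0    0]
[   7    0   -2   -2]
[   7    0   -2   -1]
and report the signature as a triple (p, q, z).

step 0: pivot -23 → sign −
step 1: pivot 3/23 → sign +
step 2: pivot 1 → sign +
step 3: row/col 3 already zero → sign 0
signature = (2, 1, 1)

Answer: (2, 1, 1)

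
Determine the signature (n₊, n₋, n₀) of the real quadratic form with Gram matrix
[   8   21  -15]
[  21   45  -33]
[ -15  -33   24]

Answer: (1, 2, 0)

Derivation:
step 0: pivot 8 → sign +
step 1: pivot -81/8 → sign −
step 2: pivot -1/9 → sign −
signature = (1, 2, 0)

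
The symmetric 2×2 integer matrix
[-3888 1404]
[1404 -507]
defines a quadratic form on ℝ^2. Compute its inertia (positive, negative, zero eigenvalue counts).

Answer: (0, 1, 1)

Derivation:
step 0: pivot -3888 → sign −
step 1: row/col 1 already zero → sign 0
signature = (0, 1, 1)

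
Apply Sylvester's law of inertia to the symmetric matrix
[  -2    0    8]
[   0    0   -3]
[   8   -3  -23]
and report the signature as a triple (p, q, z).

Answer: (1, 2, 0)

Derivation:
step 0: pivot -2 → sign −
step 1: pivot 9 → sign +
step 2: pivot -1 → sign −
signature = (1, 2, 0)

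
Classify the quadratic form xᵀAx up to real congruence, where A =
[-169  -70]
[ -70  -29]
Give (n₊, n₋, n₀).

Answer: (0, 2, 0)

Derivation:
step 0: pivot -169 → sign −
step 1: pivot -1/169 → sign −
signature = (0, 2, 0)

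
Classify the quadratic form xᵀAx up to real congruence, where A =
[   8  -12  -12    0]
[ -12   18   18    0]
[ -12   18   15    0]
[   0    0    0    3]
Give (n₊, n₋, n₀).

step 0: pivot 8 → sign +
step 1: pivot -3 → sign −
step 2: pivot 3 → sign +
step 3: row/col 3 already zero → sign 0
signature = (2, 1, 1)

Answer: (2, 1, 1)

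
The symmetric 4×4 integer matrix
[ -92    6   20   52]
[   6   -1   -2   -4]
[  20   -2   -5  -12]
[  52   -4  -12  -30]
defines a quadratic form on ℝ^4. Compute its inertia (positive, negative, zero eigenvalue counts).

step 0: pivot -92 → sign −
step 1: pivot -14/23 → sign −
step 2: pivot 1/7 → sign +
step 3: row/col 3 already zero → sign 0
signature = (1, 2, 1)

Answer: (1, 2, 1)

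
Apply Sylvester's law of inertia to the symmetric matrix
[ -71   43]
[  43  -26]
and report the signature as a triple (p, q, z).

Answer: (1, 1, 0)

Derivation:
step 0: pivot -71 → sign −
step 1: pivot 3/71 → sign +
signature = (1, 1, 0)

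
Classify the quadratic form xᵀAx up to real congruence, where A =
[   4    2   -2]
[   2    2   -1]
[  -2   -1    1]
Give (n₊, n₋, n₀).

Answer: (2, 0, 1)

Derivation:
step 0: pivot 4 → sign +
step 1: pivot 1 → sign +
step 2: row/col 2 already zero → sign 0
signature = (2, 0, 1)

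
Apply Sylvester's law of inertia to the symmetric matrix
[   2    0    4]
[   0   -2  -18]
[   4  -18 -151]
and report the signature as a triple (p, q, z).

step 0: pivot 2 → sign +
step 1: pivot -2 → sign −
step 2: pivot 3 → sign +
signature = (2, 1, 0)

Answer: (2, 1, 0)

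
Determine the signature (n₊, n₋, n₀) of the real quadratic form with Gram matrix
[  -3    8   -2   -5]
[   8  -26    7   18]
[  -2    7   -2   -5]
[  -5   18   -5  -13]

step 0: pivot -3 → sign −
step 1: pivot -14/3 → sign −
step 2: pivot -1/14 → sign −
step 3: row/col 3 already zero → sign 0
signature = (0, 3, 1)

Answer: (0, 3, 1)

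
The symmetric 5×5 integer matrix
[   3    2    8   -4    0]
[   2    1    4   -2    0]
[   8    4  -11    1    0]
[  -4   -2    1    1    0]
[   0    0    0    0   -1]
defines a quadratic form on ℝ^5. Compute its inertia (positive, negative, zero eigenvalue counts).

step 0: pivot 3 → sign +
step 1: pivot -1/3 → sign −
step 2: pivot -27 → sign −
step 3: pivot -1 → sign −
step 4: row/col 4 already zero → sign 0
signature = (1, 3, 1)

Answer: (1, 3, 1)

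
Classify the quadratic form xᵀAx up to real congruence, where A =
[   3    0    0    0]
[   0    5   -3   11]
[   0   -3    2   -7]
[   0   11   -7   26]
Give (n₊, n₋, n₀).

step 0: pivot 3 → sign +
step 1: pivot 5 → sign +
step 2: pivot 1/5 → sign +
step 3: pivot 1 → sign +
signature = (4, 0, 0)

Answer: (4, 0, 0)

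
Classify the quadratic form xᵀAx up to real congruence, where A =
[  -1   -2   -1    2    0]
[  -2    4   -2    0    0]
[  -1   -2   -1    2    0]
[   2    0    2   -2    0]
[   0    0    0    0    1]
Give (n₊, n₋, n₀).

Answer: (2, 1, 2)

Derivation:
step 0: pivot -1 → sign −
step 1: pivot 8 → sign +
step 2: pivot 1 → sign +
step 3: row/col 3 already zero → sign 0
step 4: row/col 4 already zero → sign 0
signature = (2, 1, 2)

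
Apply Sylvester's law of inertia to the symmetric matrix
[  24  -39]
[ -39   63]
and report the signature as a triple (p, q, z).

Answer: (1, 1, 0)

Derivation:
step 0: pivot 24 → sign +
step 1: pivot -3/8 → sign −
signature = (1, 1, 0)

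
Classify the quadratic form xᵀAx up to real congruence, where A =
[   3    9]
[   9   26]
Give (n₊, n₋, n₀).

step 0: pivot 3 → sign +
step 1: pivot -1 → sign −
signature = (1, 1, 0)

Answer: (1, 1, 0)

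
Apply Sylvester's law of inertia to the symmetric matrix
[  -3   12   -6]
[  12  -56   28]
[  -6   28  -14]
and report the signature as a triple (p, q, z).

step 0: pivot -3 → sign −
step 1: pivot -8 → sign −
step 2: row/col 2 already zero → sign 0
signature = (0, 2, 1)

Answer: (0, 2, 1)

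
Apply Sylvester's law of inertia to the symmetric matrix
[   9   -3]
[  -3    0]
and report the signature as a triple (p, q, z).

Answer: (1, 1, 0)

Derivation:
step 0: pivot 9 → sign +
step 1: pivot -1 → sign −
signature = (1, 1, 0)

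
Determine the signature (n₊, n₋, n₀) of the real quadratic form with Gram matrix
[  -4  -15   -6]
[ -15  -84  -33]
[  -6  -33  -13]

Answer: (0, 3, 0)

Derivation:
step 0: pivot -4 → sign −
step 1: pivot -111/4 → sign −
step 2: pivot -1/37 → sign −
signature = (0, 3, 0)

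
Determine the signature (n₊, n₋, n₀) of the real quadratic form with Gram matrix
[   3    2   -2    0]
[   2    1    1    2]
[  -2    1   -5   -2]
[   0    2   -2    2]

Answer: (2, 2, 0)

Derivation:
step 0: pivot 3 → sign +
step 1: pivot -1/3 → sign −
step 2: pivot 10 → sign +
step 3: pivot -2/5 → sign −
signature = (2, 2, 0)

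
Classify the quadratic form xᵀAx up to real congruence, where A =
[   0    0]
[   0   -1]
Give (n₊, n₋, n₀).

step 0: pivot -1 → sign −
step 1: row/col 1 already zero → sign 0
signature = (0, 1, 1)

Answer: (0, 1, 1)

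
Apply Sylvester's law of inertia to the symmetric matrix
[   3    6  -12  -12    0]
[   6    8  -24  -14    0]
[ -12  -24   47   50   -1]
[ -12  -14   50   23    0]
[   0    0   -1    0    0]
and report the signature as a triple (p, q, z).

Answer: (2, 2, 1)

Derivation:
step 0: pivot 3 → sign +
step 1: pivot -4 → sign −
step 2: pivot -1 → sign −
step 3: pivot 4 → sign +
step 4: row/col 4 already zero → sign 0
signature = (2, 2, 1)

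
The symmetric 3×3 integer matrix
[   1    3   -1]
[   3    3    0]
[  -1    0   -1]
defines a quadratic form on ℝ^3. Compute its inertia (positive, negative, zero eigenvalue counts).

Answer: (1, 2, 0)

Derivation:
step 0: pivot 1 → sign +
step 1: pivot -6 → sign −
step 2: pivot -1/2 → sign −
signature = (1, 2, 0)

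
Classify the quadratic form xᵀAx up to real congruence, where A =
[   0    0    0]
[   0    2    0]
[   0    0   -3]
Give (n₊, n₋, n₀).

step 0: pivot 2 → sign +
step 1: pivot -3 → sign −
step 2: row/col 2 already zero → sign 0
signature = (1, 1, 1)

Answer: (1, 1, 1)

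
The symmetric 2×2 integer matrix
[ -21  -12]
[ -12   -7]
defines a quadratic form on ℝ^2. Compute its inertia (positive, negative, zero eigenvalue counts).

Answer: (0, 2, 0)

Derivation:
step 0: pivot -21 → sign −
step 1: pivot -1/7 → sign −
signature = (0, 2, 0)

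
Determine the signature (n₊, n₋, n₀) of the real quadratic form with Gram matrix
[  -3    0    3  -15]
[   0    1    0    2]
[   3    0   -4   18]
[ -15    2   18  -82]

step 0: pivot -3 → sign −
step 1: pivot 1 → sign +
step 2: pivot -1 → sign −
step 3: pivot -2 → sign −
signature = (1, 3, 0)

Answer: (1, 3, 0)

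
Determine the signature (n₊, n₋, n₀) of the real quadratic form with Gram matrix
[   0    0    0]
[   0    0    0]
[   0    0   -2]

step 0: pivot -2 → sign −
step 1: row/col 1 already zero → sign 0
step 2: row/col 2 already zero → sign 0
signature = (0, 1, 2)

Answer: (0, 1, 2)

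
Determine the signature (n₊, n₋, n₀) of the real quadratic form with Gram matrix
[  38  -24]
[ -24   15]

Answer: (1, 1, 0)

Derivation:
step 0: pivot 38 → sign +
step 1: pivot -3/19 → sign −
signature = (1, 1, 0)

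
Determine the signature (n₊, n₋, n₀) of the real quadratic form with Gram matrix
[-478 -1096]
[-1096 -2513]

Answer: (1, 1, 0)

Derivation:
step 0: pivot -478 → sign −
step 1: pivot 1/239 → sign +
signature = (1, 1, 0)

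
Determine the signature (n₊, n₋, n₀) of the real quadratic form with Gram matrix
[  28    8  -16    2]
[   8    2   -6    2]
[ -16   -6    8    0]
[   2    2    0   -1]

step 0: pivot 28 → sign +
step 1: pivot -2/7 → sign −
step 2: pivot 6 → sign +
step 3: row/col 3 already zero → sign 0
signature = (2, 1, 1)

Answer: (2, 1, 1)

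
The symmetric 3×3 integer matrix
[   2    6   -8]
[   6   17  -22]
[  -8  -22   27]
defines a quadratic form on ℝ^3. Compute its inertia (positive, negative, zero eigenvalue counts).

step 0: pivot 2 → sign +
step 1: pivot -1 → sign −
step 2: pivot -1 → sign −
signature = (1, 2, 0)

Answer: (1, 2, 0)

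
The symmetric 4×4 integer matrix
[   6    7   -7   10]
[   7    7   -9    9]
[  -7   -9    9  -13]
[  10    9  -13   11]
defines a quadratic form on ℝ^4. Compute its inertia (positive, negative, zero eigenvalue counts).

step 0: pivot 6 → sign +
step 1: pivot -7/6 → sign −
step 2: pivot 10/7 → sign +
step 3: pivot 1/5 → sign +
signature = (3, 1, 0)

Answer: (3, 1, 0)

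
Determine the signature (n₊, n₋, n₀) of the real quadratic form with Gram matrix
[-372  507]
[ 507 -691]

step 0: pivot -372 → sign −
step 1: pivot -1/124 → sign −
signature = (0, 2, 0)

Answer: (0, 2, 0)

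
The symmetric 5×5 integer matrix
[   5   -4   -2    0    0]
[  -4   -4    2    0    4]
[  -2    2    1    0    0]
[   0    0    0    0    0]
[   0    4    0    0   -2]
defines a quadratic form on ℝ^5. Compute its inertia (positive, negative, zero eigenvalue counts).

Answer: (2, 1, 2)

Derivation:
step 0: pivot 5 → sign +
step 1: pivot -36/5 → sign −
step 2: pivot 2/9 → sign +
step 3: row/col 3 already zero → sign 0
step 4: row/col 4 already zero → sign 0
signature = (2, 1, 2)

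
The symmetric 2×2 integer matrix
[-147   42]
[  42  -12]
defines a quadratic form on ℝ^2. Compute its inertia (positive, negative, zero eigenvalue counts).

Answer: (0, 1, 1)

Derivation:
step 0: pivot -147 → sign −
step 1: row/col 1 already zero → sign 0
signature = (0, 1, 1)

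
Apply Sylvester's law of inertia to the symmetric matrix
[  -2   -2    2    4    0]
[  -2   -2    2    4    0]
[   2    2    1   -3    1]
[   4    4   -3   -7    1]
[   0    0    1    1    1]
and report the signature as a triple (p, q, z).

step 0: pivot -2 → sign −
step 1: pivot 3 → sign +
step 2: pivot 2/3 → sign +
step 3: row/col 3 already zero → sign 0
step 4: row/col 4 already zero → sign 0
signature = (2, 1, 2)

Answer: (2, 1, 2)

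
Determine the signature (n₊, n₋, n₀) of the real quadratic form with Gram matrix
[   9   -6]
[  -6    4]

step 0: pivot 9 → sign +
step 1: row/col 1 already zero → sign 0
signature = (1, 0, 1)

Answer: (1, 0, 1)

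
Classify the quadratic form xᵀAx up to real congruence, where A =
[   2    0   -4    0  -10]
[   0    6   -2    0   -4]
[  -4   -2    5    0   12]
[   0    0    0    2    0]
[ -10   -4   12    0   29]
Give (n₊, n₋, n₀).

Answer: (4, 1, 0)

Derivation:
step 0: pivot 2 → sign +
step 1: pivot 6 → sign +
step 2: pivot -11/3 → sign −
step 3: pivot 2 → sign +
step 4: pivot 1/11 → sign +
signature = (4, 1, 0)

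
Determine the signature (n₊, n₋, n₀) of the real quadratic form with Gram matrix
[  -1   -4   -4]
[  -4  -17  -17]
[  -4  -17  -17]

step 0: pivot -1 → sign −
step 1: pivot -1 → sign −
step 2: row/col 2 already zero → sign 0
signature = (0, 2, 1)

Answer: (0, 2, 1)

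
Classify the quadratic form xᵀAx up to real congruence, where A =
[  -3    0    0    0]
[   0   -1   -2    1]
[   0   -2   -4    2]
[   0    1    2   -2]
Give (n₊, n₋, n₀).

step 0: pivot -3 → sign −
step 1: pivot -1 → sign −
step 2: pivot -1 → sign −
step 3: row/col 3 already zero → sign 0
signature = (0, 3, 1)

Answer: (0, 3, 1)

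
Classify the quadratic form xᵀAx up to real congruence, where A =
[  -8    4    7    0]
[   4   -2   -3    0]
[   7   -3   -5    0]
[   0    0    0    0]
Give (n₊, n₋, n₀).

step 0: pivot -8 → sign −
step 1: pivot 9/8 → sign +
step 2: pivot -2/9 → sign −
step 3: row/col 3 already zero → sign 0
signature = (1, 2, 1)

Answer: (1, 2, 1)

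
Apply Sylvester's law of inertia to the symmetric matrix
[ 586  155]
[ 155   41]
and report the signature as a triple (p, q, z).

Answer: (2, 0, 0)

Derivation:
step 0: pivot 586 → sign +
step 1: pivot 1/586 → sign +
signature = (2, 0, 0)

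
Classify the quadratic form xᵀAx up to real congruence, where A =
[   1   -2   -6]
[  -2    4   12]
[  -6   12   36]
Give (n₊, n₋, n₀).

Answer: (1, 0, 2)

Derivation:
step 0: pivot 1 → sign +
step 1: row/col 1 already zero → sign 0
step 2: row/col 2 already zero → sign 0
signature = (1, 0, 2)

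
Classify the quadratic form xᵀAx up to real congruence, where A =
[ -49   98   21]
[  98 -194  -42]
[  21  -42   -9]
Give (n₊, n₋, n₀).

Answer: (1, 1, 1)

Derivation:
step 0: pivot -49 → sign −
step 1: pivot 2 → sign +
step 2: row/col 2 already zero → sign 0
signature = (1, 1, 1)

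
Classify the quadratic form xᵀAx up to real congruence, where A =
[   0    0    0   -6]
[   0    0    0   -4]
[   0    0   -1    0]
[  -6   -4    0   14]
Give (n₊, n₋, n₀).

Answer: (1, 2, 1)

Derivation:
step 0: pivot -1 → sign −
step 1: pivot 14 → sign +
step 2: pivot -18/7 → sign −
step 3: row/col 3 already zero → sign 0
signature = (1, 2, 1)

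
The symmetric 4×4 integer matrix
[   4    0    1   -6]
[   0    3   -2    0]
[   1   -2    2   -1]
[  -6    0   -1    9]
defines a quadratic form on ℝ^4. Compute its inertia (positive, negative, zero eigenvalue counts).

step 0: pivot 4 → sign +
step 1: pivot 3 → sign +
step 2: pivot 5/12 → sign +
step 3: pivot -3/5 → sign −
signature = (3, 1, 0)

Answer: (3, 1, 0)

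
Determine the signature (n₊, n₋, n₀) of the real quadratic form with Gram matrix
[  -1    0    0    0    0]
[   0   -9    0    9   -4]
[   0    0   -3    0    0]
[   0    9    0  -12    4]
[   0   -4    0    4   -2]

step 0: pivot -1 → sign −
step 1: pivot -9 → sign −
step 2: pivot -3 → sign −
step 3: pivot -3 → sign −
step 4: pivot -2/9 → sign −
signature = (0, 5, 0)

Answer: (0, 5, 0)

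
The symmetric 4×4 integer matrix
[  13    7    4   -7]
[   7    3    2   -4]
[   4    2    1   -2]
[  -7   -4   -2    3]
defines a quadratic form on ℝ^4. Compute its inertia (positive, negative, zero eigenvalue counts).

step 0: pivot 13 → sign +
step 1: pivot -10/13 → sign −
step 2: pivot -1/5 → sign −
step 3: pivot -1/2 → sign −
signature = (1, 3, 0)

Answer: (1, 3, 0)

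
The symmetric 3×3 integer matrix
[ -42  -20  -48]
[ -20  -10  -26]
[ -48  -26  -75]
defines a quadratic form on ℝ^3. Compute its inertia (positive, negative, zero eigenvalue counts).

Answer: (1, 2, 0)

Derivation:
step 0: pivot -42 → sign −
step 1: pivot -10/21 → sign −
step 2: pivot 3/5 → sign +
signature = (1, 2, 0)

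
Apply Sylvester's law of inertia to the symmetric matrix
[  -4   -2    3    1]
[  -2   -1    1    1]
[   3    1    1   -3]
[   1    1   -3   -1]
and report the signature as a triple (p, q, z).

Answer: (1, 3, 0)

Derivation:
step 0: pivot -4 → sign −
step 1: pivot 13/4 → sign +
step 2: pivot -1/13 → sign −
step 3: pivot -2 → sign −
signature = (1, 3, 0)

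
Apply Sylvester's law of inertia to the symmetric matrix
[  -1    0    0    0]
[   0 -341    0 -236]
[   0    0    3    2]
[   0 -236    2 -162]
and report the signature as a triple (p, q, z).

step 0: pivot -1 → sign −
step 1: pivot -341 → sign −
step 2: pivot 3 → sign +
step 3: pivot -2/1023 → sign −
signature = (1, 3, 0)

Answer: (1, 3, 0)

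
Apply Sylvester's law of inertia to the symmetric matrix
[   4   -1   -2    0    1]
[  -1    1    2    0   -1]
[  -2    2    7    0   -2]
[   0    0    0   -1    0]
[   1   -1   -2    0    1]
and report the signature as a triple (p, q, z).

Answer: (3, 1, 1)

Derivation:
step 0: pivot 4 → sign +
step 1: pivot 3/4 → sign +
step 2: pivot 3 → sign +
step 3: pivot -1 → sign −
step 4: row/col 4 already zero → sign 0
signature = (3, 1, 1)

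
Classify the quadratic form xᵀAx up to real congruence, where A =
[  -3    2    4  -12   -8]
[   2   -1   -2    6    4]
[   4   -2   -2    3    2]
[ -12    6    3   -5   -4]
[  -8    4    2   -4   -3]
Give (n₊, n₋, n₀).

Answer: (3, 2, 0)

Derivation:
step 0: pivot -3 → sign −
step 1: pivot 1/3 → sign +
step 2: pivot 2 → sign +
step 3: pivot -19/2 → sign −
step 4: pivot 3/19 → sign +
signature = (3, 2, 0)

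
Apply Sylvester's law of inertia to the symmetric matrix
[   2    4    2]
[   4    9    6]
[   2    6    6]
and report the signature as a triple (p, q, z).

Answer: (2, 0, 1)

Derivation:
step 0: pivot 2 → sign +
step 1: pivot 1 → sign +
step 2: row/col 2 already zero → sign 0
signature = (2, 0, 1)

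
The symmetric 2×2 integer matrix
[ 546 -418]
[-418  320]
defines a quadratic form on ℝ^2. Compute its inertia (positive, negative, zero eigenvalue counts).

step 0: pivot 546 → sign +
step 1: pivot -2/273 → sign −
signature = (1, 1, 0)

Answer: (1, 1, 0)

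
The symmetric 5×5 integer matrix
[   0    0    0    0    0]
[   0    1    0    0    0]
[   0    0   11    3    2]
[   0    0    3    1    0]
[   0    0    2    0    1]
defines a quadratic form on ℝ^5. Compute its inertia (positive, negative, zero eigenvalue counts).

Answer: (3, 1, 1)

Derivation:
step 0: pivot 1 → sign +
step 1: pivot 11 → sign +
step 2: pivot 2/11 → sign +
step 3: pivot -1 → sign −
step 4: row/col 4 already zero → sign 0
signature = (3, 1, 1)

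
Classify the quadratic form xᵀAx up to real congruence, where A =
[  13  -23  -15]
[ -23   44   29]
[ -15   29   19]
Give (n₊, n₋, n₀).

Answer: (2, 1, 0)

Derivation:
step 0: pivot 13 → sign +
step 1: pivot 43/13 → sign +
step 2: pivot -6/43 → sign −
signature = (2, 1, 0)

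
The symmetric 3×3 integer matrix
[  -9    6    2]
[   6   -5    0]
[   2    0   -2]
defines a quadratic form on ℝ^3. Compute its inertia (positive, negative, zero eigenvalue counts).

Answer: (1, 2, 0)

Derivation:
step 0: pivot -9 → sign −
step 1: pivot -1 → sign −
step 2: pivot 2/9 → sign +
signature = (1, 2, 0)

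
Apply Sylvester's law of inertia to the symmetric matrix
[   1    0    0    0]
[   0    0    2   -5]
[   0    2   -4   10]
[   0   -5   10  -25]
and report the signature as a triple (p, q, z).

step 0: pivot 1 → sign +
step 1: pivot -4 → sign −
step 2: pivot 1 → sign +
step 3: row/col 3 already zero → sign 0
signature = (2, 1, 1)

Answer: (2, 1, 1)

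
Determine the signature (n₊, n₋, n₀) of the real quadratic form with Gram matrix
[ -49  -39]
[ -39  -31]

step 0: pivot -49 → sign −
step 1: pivot 2/49 → sign +
signature = (1, 1, 0)

Answer: (1, 1, 0)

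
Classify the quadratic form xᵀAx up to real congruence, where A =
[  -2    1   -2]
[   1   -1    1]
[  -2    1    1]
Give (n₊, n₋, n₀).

Answer: (1, 2, 0)

Derivation:
step 0: pivot -2 → sign −
step 1: pivot -1/2 → sign −
step 2: pivot 3 → sign +
signature = (1, 2, 0)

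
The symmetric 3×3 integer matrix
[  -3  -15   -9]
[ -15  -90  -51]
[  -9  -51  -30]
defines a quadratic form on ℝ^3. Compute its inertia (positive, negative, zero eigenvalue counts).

Answer: (0, 3, 0)

Derivation:
step 0: pivot -3 → sign −
step 1: pivot -15 → sign −
step 2: pivot -3/5 → sign −
signature = (0, 3, 0)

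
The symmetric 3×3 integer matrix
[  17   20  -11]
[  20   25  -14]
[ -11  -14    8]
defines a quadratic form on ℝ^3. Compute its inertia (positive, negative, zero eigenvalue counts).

step 0: pivot 17 → sign +
step 1: pivot 25/17 → sign +
step 2: pivot 3/25 → sign +
signature = (3, 0, 0)

Answer: (3, 0, 0)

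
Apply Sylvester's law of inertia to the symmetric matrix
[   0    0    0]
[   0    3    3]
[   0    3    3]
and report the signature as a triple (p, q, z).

Answer: (1, 0, 2)

Derivation:
step 0: pivot 3 → sign +
step 1: row/col 1 already zero → sign 0
step 2: row/col 2 already zero → sign 0
signature = (1, 0, 2)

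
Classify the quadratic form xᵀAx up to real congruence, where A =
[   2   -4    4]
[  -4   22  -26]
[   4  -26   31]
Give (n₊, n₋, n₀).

step 0: pivot 2 → sign +
step 1: pivot 14 → sign +
step 2: pivot -1/7 → sign −
signature = (2, 1, 0)

Answer: (2, 1, 0)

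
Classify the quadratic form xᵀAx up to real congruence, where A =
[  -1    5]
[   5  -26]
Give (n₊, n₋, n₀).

step 0: pivot -1 → sign −
step 1: pivot -1 → sign −
signature = (0, 2, 0)

Answer: (0, 2, 0)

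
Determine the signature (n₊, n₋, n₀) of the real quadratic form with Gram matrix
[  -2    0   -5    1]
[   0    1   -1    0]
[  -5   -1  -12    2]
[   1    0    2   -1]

step 0: pivot -2 → sign −
step 1: pivot 1 → sign +
step 2: pivot -1/2 → sign −
step 3: row/col 3 already zero → sign 0
signature = (1, 2, 1)

Answer: (1, 2, 1)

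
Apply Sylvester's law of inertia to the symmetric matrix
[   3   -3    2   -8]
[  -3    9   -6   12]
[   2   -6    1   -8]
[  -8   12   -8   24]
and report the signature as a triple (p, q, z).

step 0: pivot 3 → sign +
step 1: pivot 6 → sign +
step 2: pivot -3 → sign −
step 3: row/col 3 already zero → sign 0
signature = (2, 1, 1)

Answer: (2, 1, 1)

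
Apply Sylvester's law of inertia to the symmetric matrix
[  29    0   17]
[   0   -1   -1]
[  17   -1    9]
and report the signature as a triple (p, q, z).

Answer: (2, 1, 0)

Derivation:
step 0: pivot 29 → sign +
step 1: pivot -1 → sign −
step 2: pivot 1/29 → sign +
signature = (2, 1, 0)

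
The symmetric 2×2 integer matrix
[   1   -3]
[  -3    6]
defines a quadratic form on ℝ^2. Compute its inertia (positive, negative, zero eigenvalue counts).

step 0: pivot 1 → sign +
step 1: pivot -3 → sign −
signature = (1, 1, 0)

Answer: (1, 1, 0)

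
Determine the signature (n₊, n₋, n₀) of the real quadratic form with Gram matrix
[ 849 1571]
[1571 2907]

step 0: pivot 849 → sign +
step 1: pivot 2/849 → sign +
signature = (2, 0, 0)

Answer: (2, 0, 0)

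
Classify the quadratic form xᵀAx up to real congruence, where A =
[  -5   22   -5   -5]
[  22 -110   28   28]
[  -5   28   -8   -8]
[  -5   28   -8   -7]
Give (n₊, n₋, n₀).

step 0: pivot -5 → sign −
step 1: pivot -66/5 → sign −
step 2: pivot -3/11 → sign −
step 3: pivot 1 → sign +
signature = (1, 3, 0)

Answer: (1, 3, 0)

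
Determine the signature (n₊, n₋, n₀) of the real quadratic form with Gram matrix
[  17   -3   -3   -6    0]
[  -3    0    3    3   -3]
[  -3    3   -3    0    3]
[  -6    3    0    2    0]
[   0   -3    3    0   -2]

Answer: (2, 3, 0)

Derivation:
step 0: pivot 17 → sign +
step 1: pivot -9/17 → sign −
step 2: pivot 8 → sign +
step 3: pivot -1 → sign −
step 4: pivot -1/8 → sign −
signature = (2, 3, 0)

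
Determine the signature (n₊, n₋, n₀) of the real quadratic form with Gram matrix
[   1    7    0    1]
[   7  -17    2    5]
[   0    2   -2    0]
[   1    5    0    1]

step 0: pivot 1 → sign +
step 1: pivot -66 → sign −
step 2: pivot -64/33 → sign −
step 3: pivot 1/16 → sign +
signature = (2, 2, 0)

Answer: (2, 2, 0)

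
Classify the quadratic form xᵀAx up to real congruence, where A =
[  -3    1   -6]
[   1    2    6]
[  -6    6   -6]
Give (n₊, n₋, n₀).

step 0: pivot -3 → sign −
step 1: pivot 7/3 → sign +
step 2: pivot -6/7 → sign −
signature = (1, 2, 0)

Answer: (1, 2, 0)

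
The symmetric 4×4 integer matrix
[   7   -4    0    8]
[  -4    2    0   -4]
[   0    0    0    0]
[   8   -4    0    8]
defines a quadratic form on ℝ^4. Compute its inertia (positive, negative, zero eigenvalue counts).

step 0: pivot 7 → sign +
step 1: pivot -2/7 → sign −
step 2: row/col 2 already zero → sign 0
step 3: row/col 3 already zero → sign 0
signature = (1, 1, 2)

Answer: (1, 1, 2)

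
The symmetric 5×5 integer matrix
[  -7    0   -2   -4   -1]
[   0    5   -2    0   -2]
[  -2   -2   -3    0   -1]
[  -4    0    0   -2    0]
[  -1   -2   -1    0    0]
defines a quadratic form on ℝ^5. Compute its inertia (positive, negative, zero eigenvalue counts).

Answer: (3, 2, 0)

Derivation:
step 0: pivot -7 → sign −
step 1: pivot 5 → sign +
step 2: pivot -113/35 → sign −
step 3: pivot 78/113 → sign +
step 4: pivot 2/39 → sign +
signature = (3, 2, 0)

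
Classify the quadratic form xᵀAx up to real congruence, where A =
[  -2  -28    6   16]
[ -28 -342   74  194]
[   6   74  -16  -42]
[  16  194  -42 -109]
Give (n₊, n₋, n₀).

Answer: (2, 1, 1)

Derivation:
step 0: pivot -2 → sign −
step 1: pivot 50 → sign +
step 2: pivot 1 → sign +
step 3: row/col 3 already zero → sign 0
signature = (2, 1, 1)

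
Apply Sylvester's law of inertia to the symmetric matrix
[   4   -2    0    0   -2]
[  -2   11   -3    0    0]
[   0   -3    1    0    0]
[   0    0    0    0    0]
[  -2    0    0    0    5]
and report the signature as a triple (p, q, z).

Answer: (4, 0, 1)

Derivation:
step 0: pivot 4 → sign +
step 1: pivot 10 → sign +
step 2: pivot 1/10 → sign +
step 3: pivot 3 → sign +
step 4: row/col 4 already zero → sign 0
signature = (4, 0, 1)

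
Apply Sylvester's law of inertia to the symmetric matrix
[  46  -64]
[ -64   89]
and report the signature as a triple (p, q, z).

step 0: pivot 46 → sign +
step 1: pivot -1/23 → sign −
signature = (1, 1, 0)

Answer: (1, 1, 0)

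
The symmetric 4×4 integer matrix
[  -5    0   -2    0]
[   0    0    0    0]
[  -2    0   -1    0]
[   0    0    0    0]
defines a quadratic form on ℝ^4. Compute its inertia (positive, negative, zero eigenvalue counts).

Answer: (0, 2, 2)

Derivation:
step 0: pivot -5 → sign −
step 1: pivot -1/5 → sign −
step 2: row/col 2 already zero → sign 0
step 3: row/col 3 already zero → sign 0
signature = (0, 2, 2)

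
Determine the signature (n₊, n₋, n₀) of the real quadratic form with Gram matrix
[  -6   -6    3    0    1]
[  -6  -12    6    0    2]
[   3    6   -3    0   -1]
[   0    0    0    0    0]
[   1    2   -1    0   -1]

step 0: pivot -6 → sign −
step 1: pivot -6 → sign −
step 2: pivot -2/3 → sign −
step 3: row/col 3 already zero → sign 0
step 4: row/col 4 already zero → sign 0
signature = (0, 3, 2)

Answer: (0, 3, 2)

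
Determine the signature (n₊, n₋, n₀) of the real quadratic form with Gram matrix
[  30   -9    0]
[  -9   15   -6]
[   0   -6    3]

step 0: pivot 30 → sign +
step 1: pivot 123/10 → sign +
step 2: pivot 3/41 → sign +
signature = (3, 0, 0)

Answer: (3, 0, 0)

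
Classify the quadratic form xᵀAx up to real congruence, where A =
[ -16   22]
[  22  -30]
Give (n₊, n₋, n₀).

Answer: (1, 1, 0)

Derivation:
step 0: pivot -16 → sign −
step 1: pivot 1/4 → sign +
signature = (1, 1, 0)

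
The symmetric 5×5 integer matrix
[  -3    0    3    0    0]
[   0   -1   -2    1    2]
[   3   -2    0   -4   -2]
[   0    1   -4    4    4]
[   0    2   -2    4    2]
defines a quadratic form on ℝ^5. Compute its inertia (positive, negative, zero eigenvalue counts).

Answer: (2, 3, 0)

Derivation:
step 0: pivot -3 → sign −
step 1: pivot -1 → sign −
step 2: pivot 7 → sign +
step 3: pivot -1/7 → sign −
step 4: pivot 6 → sign +
signature = (2, 3, 0)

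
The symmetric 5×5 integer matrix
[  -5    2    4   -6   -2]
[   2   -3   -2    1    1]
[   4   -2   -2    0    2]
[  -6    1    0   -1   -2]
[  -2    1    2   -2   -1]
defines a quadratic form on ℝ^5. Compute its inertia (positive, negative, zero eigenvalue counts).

Answer: (1, 4, 0)

Derivation:
step 0: pivot -5 → sign −
step 1: pivot -11/5 → sign −
step 2: pivot 14/11 → sign +
step 3: pivot -64/7 → sign −
step 4: pivot -1/64 → sign −
signature = (1, 4, 0)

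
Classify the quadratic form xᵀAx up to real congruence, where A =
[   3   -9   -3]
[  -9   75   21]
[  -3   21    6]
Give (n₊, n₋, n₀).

Answer: (2, 0, 1)

Derivation:
step 0: pivot 3 → sign +
step 1: pivot 48 → sign +
step 2: row/col 2 already zero → sign 0
signature = (2, 0, 1)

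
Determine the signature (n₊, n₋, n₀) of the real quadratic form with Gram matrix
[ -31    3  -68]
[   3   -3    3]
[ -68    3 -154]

step 0: pivot -31 → sign −
step 1: pivot -84/31 → sign −
step 2: pivot -3/28 → sign −
signature = (0, 3, 0)

Answer: (0, 3, 0)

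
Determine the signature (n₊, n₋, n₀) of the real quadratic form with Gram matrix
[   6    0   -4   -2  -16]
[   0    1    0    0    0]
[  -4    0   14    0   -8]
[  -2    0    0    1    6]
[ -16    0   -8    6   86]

Answer: (4, 1, 0)

Derivation:
step 0: pivot 6 → sign +
step 1: pivot 1 → sign +
step 2: pivot 34/3 → sign +
step 3: pivot 3/17 → sign +
step 4: pivot -2/3 → sign −
signature = (4, 1, 0)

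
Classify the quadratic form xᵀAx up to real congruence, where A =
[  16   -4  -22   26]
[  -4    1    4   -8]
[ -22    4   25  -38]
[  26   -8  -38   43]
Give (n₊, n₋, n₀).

step 0: pivot 16 → sign +
step 1: pivot -21/4 → sign −
step 2: pivot 3/7 → sign +
step 3: row/col 3 already zero → sign 0
signature = (2, 1, 1)

Answer: (2, 1, 1)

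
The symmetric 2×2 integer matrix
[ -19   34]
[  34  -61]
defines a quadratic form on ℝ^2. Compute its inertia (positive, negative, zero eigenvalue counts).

Answer: (0, 2, 0)

Derivation:
step 0: pivot -19 → sign −
step 1: pivot -3/19 → sign −
signature = (0, 2, 0)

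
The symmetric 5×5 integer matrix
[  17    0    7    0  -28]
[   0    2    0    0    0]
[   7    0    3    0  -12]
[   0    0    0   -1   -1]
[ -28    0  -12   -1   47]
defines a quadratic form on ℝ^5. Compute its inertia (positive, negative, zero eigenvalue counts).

Answer: (3, 1, 1)

Derivation:
step 0: pivot 17 → sign +
step 1: pivot 2 → sign +
step 2: pivot 2/17 → sign +
step 3: pivot -1 → sign −
step 4: row/col 4 already zero → sign 0
signature = (3, 1, 1)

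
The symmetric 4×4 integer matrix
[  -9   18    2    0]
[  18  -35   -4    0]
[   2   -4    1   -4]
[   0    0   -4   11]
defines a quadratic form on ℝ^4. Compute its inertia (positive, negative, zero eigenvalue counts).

Answer: (2, 2, 0)

Derivation:
step 0: pivot -9 → sign −
step 1: pivot 1 → sign +
step 2: pivot 13/9 → sign +
step 3: pivot -1/13 → sign −
signature = (2, 2, 0)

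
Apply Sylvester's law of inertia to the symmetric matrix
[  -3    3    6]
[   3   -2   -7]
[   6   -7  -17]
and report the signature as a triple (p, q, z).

step 0: pivot -3 → sign −
step 1: pivot 1 → sign +
step 2: pivot -6 → sign −
signature = (1, 2, 0)

Answer: (1, 2, 0)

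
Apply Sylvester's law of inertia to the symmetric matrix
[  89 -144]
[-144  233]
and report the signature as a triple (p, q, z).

Answer: (2, 0, 0)

Derivation:
step 0: pivot 89 → sign +
step 1: pivot 1/89 → sign +
signature = (2, 0, 0)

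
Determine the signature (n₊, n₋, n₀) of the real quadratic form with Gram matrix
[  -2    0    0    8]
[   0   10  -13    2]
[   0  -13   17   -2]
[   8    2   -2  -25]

Answer: (3, 1, 0)

Derivation:
step 0: pivot -2 → sign −
step 1: pivot 10 → sign +
step 2: pivot 1/10 → sign +
step 3: pivot 3 → sign +
signature = (3, 1, 0)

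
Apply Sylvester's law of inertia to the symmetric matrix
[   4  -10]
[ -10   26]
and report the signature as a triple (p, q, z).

step 0: pivot 4 → sign +
step 1: pivot 1 → sign +
signature = (2, 0, 0)

Answer: (2, 0, 0)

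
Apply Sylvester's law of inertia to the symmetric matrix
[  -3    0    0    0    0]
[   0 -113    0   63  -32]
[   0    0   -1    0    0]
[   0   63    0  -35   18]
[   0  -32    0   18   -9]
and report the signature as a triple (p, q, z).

step 0: pivot -3 → sign −
step 1: pivot -113 → sign −
step 2: pivot -1 → sign −
step 3: pivot 14/113 → sign +
step 4: pivot -1/7 → sign −
signature = (1, 4, 0)

Answer: (1, 4, 0)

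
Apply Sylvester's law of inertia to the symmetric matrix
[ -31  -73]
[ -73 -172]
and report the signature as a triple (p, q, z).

Answer: (0, 2, 0)

Derivation:
step 0: pivot -31 → sign −
step 1: pivot -3/31 → sign −
signature = (0, 2, 0)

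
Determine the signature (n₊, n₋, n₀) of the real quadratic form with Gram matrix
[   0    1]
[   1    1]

Answer: (1, 1, 0)

Derivation:
step 0: pivot 1 → sign +
step 1: pivot -1 → sign −
signature = (1, 1, 0)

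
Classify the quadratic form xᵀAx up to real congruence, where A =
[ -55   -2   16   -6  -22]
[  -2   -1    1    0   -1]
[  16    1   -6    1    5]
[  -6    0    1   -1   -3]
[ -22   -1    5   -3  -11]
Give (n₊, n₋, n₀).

step 0: pivot -55 → sign −
step 1: pivot -51/55 → sign −
step 2: pivot -59/51 → sign −
step 3: pivot 4/59 → sign +
step 4: pivot -3/4 → sign −
signature = (1, 4, 0)

Answer: (1, 4, 0)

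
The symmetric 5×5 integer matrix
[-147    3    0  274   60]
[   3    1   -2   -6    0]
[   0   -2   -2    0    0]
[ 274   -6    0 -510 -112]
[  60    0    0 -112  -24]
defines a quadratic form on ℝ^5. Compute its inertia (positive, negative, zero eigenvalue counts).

Answer: (2, 2, 1)

Derivation:
step 0: pivot -147 → sign −
step 1: pivot 52/49 → sign +
step 2: pivot -75/13 → sign −
step 3: pivot 2/3 → sign +
step 4: row/col 4 already zero → sign 0
signature = (2, 2, 1)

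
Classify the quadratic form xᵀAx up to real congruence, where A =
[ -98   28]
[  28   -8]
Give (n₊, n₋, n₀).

Answer: (0, 1, 1)

Derivation:
step 0: pivot -98 → sign −
step 1: row/col 1 already zero → sign 0
signature = (0, 1, 1)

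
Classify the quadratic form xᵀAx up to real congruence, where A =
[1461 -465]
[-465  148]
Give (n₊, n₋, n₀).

step 0: pivot 1461 → sign +
step 1: pivot 1/487 → sign +
signature = (2, 0, 0)

Answer: (2, 0, 0)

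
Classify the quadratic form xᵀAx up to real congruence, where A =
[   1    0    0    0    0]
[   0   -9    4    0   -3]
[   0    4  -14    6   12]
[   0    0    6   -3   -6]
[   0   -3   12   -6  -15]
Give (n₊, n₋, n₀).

Answer: (2, 3, 0)

Derivation:
step 0: pivot 1 → sign +
step 1: pivot -9 → sign −
step 2: pivot -110/9 → sign −
step 3: pivot -3/55 → sign −
step 4: pivot 6 → sign +
signature = (2, 3, 0)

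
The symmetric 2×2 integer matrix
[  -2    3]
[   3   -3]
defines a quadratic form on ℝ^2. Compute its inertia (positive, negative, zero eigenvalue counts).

step 0: pivot -2 → sign −
step 1: pivot 3/2 → sign +
signature = (1, 1, 0)

Answer: (1, 1, 0)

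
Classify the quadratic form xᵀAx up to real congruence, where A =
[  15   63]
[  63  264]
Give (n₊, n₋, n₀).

Answer: (1, 1, 0)

Derivation:
step 0: pivot 15 → sign +
step 1: pivot -3/5 → sign −
signature = (1, 1, 0)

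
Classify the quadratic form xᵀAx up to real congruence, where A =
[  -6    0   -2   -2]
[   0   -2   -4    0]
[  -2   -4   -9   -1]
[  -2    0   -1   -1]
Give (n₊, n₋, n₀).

step 0: pivot -6 → sign −
step 1: pivot -2 → sign −
step 2: pivot -1/3 → sign −
step 3: row/col 3 already zero → sign 0
signature = (0, 3, 1)

Answer: (0, 3, 1)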